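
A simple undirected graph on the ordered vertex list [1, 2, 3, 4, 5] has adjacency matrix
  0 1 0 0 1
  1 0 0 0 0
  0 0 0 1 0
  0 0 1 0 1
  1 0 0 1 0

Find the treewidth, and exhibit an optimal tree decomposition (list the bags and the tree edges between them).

Treewidth 1.
Bags: B1 = {4, 5}  B2 = {1, 5}  B3 = {1, 2}  B4 = {3, 4}
Tree: B1–B2, B2–B3, B1–B4

Every bag has size at most 2, so the width is 2 − 1 = 1 and tw(G) ≤ 1. Since G has at least one edge (e.g. 5–4), it is not an edgeless graph, so tw(G) ≥ 1. Combining the bounds, tw(G) = 1.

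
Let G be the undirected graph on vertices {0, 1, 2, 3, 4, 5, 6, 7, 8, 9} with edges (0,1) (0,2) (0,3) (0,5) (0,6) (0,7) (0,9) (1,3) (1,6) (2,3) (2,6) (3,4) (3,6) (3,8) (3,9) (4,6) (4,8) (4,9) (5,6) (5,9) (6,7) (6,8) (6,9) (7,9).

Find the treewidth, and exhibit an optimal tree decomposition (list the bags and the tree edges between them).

Treewidth 3.
Bags: B1 = {0, 1, 3, 6}  B2 = {0, 3, 6, 9}  B3 = {0, 5, 6, 9}  B4 = {0, 6, 7, 9}  B5 = {3, 4, 6, 9}  B6 = {3, 4, 6, 8}  B7 = {0, 2, 3, 6}
Tree: B1–B2, B2–B3, B3–B4, B2–B5, B5–B6, B2–B7

The largest bag has 4 vertices, giving width 3; this decomposition certifies tw(G) ≤ 3. For the lower bound, the 4 vertices {0, 1, 3, 6} are pairwise adjacent, and any tree decomposition puts a clique entirely inside one bag — forcing width ≥ 3. The upper and lower bounds meet at 3, so that is the treewidth.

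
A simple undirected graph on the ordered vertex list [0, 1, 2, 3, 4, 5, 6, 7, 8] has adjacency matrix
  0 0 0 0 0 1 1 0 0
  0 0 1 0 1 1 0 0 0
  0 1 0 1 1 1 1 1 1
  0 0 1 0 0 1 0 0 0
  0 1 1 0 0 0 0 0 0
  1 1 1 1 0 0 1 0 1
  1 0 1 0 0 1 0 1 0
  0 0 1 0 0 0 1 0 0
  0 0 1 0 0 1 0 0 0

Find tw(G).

A width-2 tree decomposition is:
Bags: B1 = {2, 6, 7}  B2 = {2, 5, 6}  B3 = {1, 2, 5}  B4 = {2, 5, 8}  B5 = {1, 2, 4}  B6 = {2, 3, 5}  B7 = {0, 5, 6}
Tree: B1–B2, B2–B3, B3–B4, B3–B5, B2–B6, B2–B7
The largest bag has 3 vertices, giving width 2; this decomposition certifies tw(G) ≤ 2. For the lower bound, the 3 vertices {0, 5, 6} are pairwise adjacent, and any tree decomposition puts a clique entirely inside one bag — forcing width ≥ 2. Combining the bounds, tw(G) = 2.

2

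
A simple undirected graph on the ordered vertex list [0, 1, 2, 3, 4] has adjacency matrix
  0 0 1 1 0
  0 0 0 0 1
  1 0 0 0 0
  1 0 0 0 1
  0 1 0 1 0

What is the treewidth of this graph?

1

A width-1 tree decomposition is:
Bags: B1 = {0, 2}  B2 = {0, 3}  B3 = {3, 4}  B4 = {1, 4}
Tree: B1–B2, B2–B3, B3–B4
The largest bag has 2 vertices, giving width 1; this decomposition certifies tw(G) ≤ 1. Since G has at least one edge (e.g. 2–0), it is not an edgeless graph, so tw(G) ≥ 1. Therefore the treewidth is 1.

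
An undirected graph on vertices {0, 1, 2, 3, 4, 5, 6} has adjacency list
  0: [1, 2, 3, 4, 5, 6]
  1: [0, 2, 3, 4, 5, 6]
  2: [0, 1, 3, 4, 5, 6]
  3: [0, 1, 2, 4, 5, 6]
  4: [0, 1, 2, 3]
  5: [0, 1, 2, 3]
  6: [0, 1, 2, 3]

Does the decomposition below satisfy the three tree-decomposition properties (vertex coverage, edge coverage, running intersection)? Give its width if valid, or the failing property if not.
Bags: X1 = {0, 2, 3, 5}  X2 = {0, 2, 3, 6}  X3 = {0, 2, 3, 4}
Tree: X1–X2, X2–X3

No — vertex 1 appears in no bag.

A tree decomposition must satisfy three properties: every vertex lies in some bag; for every edge, both endpoints lie together in some bag; and for every vertex, the bags containing it form a connected subtree. Here vertex 1 appears in no bag, so the decomposition is invalid.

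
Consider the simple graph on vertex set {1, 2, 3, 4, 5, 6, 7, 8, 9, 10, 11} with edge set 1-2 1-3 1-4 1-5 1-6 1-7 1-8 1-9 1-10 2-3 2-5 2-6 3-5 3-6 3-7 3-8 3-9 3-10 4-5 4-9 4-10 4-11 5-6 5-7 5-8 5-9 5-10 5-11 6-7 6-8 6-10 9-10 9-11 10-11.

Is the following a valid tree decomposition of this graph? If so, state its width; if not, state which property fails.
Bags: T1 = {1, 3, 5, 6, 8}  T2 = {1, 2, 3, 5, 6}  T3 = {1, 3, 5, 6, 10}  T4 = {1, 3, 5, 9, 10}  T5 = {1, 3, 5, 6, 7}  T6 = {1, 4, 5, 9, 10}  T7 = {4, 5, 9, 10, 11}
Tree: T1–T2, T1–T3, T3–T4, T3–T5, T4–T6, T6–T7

Yes; width 4.

Vertex coverage: the bags together contain {1, 2, 3, 4, 5, 6, 7, 8, 9, 10, 11}, the full vertex set. Edge coverage: each edge of G has both endpoints in at least one bag. Running intersection: for every vertex, the bags containing it form a connected subtree. All three properties hold, so this is a valid tree decomposition of width max|bag| − 1 = 4, and hence tw(G) ≤ 4.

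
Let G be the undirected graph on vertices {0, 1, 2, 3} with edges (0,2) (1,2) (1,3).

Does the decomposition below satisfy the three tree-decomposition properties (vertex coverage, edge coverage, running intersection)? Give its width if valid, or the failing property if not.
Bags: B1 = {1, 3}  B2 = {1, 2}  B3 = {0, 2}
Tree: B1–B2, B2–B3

Every vertex of G appears in some bag (union = {0, 1, 2, 3}); every edge is covered by a bag; and for each vertex v the set of bags containing v is connected in the bag tree. The decomposition is therefore valid. The largest bag has 2 vertices, so the width is 1.

Yes; width 1.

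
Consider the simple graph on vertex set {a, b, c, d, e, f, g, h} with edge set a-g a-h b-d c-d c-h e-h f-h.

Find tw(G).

A width-1 tree decomposition is:
Bags: B1 = {f, h}  B2 = {c, h}  B3 = {a, h}  B4 = {c, d}  B5 = {a, g}  B6 = {b, d}  B7 = {e, h}
Tree: B1–B2, B2–B3, B2–B4, B3–B5, B4–B6, B1–B7
Each bag holds 2 vertices, so the decomposition has width 1, which upper-bounds the treewidth. G has an edge, so its treewidth is at least 1. Therefore the treewidth is 1.

1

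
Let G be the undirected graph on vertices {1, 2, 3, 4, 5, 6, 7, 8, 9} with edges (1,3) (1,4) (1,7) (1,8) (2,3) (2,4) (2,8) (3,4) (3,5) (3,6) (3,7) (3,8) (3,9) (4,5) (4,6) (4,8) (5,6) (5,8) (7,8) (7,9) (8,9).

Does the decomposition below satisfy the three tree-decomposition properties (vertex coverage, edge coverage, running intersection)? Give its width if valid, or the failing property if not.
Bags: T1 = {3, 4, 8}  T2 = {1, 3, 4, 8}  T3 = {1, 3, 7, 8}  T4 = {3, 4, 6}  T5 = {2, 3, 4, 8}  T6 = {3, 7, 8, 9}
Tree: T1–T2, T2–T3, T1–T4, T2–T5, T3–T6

A tree decomposition must satisfy three properties: every vertex lies in some bag; for every edge, both endpoints lie together in some bag; and for every vertex, the bags containing it form a connected subtree. Here vertex 5 appears in no bag, so the decomposition is invalid.

No — vertex 5 appears in no bag.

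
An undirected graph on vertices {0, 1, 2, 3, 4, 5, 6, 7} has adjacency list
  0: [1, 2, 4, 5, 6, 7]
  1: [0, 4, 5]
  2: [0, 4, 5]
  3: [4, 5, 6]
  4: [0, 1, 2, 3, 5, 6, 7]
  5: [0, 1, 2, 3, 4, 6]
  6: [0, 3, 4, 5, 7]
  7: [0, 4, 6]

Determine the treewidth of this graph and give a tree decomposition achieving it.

Every bag has size at most 4, so the width is 4 − 1 = 3 and tw(G) ≤ 3. Conversely, {0, 1, 4, 5} is a clique of size 4, and the vertices of any clique must share a bag in every tree decomposition; so some bag has ≥ 4 vertices and tw(G) ≥ 3. Hence tw(G) = 3 exactly.

Treewidth 3.
Bags: B1 = {0, 4, 5, 6}  B2 = {3, 4, 5, 6}  B3 = {0, 2, 4, 5}  B4 = {0, 1, 4, 5}  B5 = {0, 4, 6, 7}
Tree: B1–B2, B1–B3, B3–B4, B1–B5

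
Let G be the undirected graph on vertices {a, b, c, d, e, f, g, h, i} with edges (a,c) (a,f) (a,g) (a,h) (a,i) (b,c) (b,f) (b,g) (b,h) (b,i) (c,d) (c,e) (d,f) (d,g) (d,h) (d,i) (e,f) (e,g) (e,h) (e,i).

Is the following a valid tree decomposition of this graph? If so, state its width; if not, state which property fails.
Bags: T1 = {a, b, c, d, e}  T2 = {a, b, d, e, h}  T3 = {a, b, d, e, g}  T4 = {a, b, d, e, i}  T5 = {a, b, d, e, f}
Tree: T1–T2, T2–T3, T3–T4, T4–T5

Vertex coverage: the bags together contain {a, b, c, d, e, f, g, h, i}, the full vertex set. Edge coverage: each edge of G has both endpoints in at least one bag. Running intersection: for every vertex, the bags containing it form a connected subtree. All three properties hold, so this is a valid tree decomposition of width max|bag| − 1 = 4, and hence tw(G) ≤ 4.

Yes; width 4.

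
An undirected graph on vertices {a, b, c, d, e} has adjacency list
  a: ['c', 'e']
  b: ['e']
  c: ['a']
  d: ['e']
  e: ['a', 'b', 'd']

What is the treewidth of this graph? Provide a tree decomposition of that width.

Treewidth 1.
One optimal decomposition is:
Bags: B1 = {a, e}  B2 = {b, e}  B3 = {d, e}  B4 = {a, c}
Tree: B1–B2, B2–B3, B1–B4

Each bag holds 2 vertices, so the decomposition has width 1, which upper-bounds the treewidth. G has an edge, so its treewidth is at least 1. Therefore the treewidth is 1.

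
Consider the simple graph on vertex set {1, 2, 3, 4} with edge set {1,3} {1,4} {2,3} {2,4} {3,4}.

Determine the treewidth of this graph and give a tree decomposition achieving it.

Treewidth 2.
Bags: B1 = {1, 3, 4}  B2 = {2, 3, 4}
Tree: B1–B2

Each bag holds 3 vertices, so the decomposition has width 2, which upper-bounds the treewidth. On the other hand G contains the 3-clique {1, 3, 4}. A clique must lie in a single bag of any decomposition, so no decomposition can have width below 2. Combining the bounds, tw(G) = 2.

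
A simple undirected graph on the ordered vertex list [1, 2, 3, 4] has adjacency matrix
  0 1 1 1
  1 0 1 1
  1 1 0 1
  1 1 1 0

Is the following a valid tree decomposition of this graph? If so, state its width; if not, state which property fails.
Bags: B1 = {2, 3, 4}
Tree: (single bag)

No — vertex 1 appears in no bag.

A tree decomposition must satisfy three properties: every vertex lies in some bag; for every edge, both endpoints lie together in some bag; and for every vertex, the bags containing it form a connected subtree. Here vertex 1 appears in no bag, so the decomposition is invalid.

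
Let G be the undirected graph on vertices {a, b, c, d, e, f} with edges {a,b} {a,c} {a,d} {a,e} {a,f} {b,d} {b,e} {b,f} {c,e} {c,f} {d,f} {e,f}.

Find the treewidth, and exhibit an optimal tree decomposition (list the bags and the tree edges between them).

Each bag holds 4 vertices, so the decomposition has width 3, which upper-bounds the treewidth. On the other hand G contains the 4-clique {a, b, d, f}. A clique must lie in a single bag of any decomposition, so no decomposition can have width below 3. The upper and lower bounds meet at 3, so that is the treewidth.

Treewidth 3.
Bags: B1 = {a, b, d, f}  B2 = {a, b, e, f}  B3 = {a, c, e, f}
Tree: B1–B2, B2–B3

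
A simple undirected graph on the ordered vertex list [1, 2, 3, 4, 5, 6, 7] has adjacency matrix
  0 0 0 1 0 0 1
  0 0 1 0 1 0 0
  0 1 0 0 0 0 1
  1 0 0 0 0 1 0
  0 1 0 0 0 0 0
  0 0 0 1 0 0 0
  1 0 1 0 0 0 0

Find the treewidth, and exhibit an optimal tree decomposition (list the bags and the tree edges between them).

Treewidth 1.
Bags: B1 = {4, 6}  B2 = {1, 4}  B3 = {1, 7}  B4 = {3, 7}  B5 = {2, 3}  B6 = {2, 5}
Tree: B1–B2, B2–B3, B3–B4, B4–B5, B5–B6

The largest bag has 2 vertices, giving width 1; this decomposition certifies tw(G) ≤ 1. Any graph with an edge has treewidth ≥ 1, and G has the edge 6–4. Combining the bounds, tw(G) = 1.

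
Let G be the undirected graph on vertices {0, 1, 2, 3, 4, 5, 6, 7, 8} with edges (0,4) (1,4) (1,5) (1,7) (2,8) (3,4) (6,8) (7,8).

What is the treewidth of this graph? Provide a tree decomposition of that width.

The largest bag has 2 vertices, giving width 1; this decomposition certifies tw(G) ≤ 1. Any graph with an edge has treewidth ≥ 1, and G has the edge 7–1. Therefore the treewidth is 1.

Treewidth 1.
Bags: B1 = {1, 7}  B2 = {7, 8}  B3 = {1, 4}  B4 = {2, 8}  B5 = {1, 5}  B6 = {6, 8}  B7 = {0, 4}  B8 = {3, 4}
Tree: B1–B2, B1–B3, B2–B4, B3–B5, B4–B6, B3–B7, B3–B8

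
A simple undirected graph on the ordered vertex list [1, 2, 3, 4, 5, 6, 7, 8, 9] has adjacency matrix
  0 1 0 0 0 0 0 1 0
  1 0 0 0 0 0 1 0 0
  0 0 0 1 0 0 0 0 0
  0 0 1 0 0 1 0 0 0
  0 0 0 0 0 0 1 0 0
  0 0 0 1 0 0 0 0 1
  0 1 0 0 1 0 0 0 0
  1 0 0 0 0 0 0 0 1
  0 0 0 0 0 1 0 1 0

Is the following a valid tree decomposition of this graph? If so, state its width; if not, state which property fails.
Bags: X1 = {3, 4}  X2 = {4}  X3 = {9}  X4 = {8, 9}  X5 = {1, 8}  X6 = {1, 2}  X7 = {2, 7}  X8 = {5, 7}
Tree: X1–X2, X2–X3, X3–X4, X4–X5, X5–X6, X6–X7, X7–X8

A tree decomposition must satisfy three properties: every vertex lies in some bag; for every edge, both endpoints lie together in some bag; and for every vertex, the bags containing it form a connected subtree. Here vertex 6 appears in no bag, so the decomposition is invalid.

No — vertex 6 appears in no bag.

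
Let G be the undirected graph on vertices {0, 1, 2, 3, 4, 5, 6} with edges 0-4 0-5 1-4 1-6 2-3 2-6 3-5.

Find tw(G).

2

A width-2 tree decomposition is:
Bags: B1 = {2, 3, 6}  B2 = {1, 3, 6}  B3 = {1, 3, 4}  B4 = {0, 3, 4}  B5 = {0, 3, 5}
Tree: B1–B2, B2–B3, B3–B4, B4–B5
The largest bag has 3 vertices, giving width 2; this decomposition certifies tw(G) ≤ 2. The edges 3–2–6–1–4–0–5–3 form a cycle, so G is not a tree and its treewidth is at least 2. Hence tw(G) = 2 exactly.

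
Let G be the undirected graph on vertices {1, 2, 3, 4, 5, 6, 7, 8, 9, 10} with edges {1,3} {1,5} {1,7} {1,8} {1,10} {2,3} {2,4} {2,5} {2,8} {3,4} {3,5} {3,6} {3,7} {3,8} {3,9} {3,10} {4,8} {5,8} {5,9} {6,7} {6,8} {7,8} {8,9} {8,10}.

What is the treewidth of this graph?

A width-3 tree decomposition is:
Bags: B1 = {2, 3, 5, 8}  B2 = {1, 3, 5, 8}  B3 = {2, 3, 4, 8}  B4 = {1, 3, 7, 8}  B5 = {3, 5, 8, 9}  B6 = {3, 6, 7, 8}  B7 = {1, 3, 8, 10}
Tree: B1–B2, B1–B3, B2–B4, B1–B5, B4–B6, B2–B7
Every bag has size at most 4, so the width is 4 − 1 = 3 and tw(G) ≤ 3. On the other hand G contains the 4-clique {1, 3, 8, 10}. A clique must lie in a single bag of any decomposition, so no decomposition can have width below 3. Hence tw(G) = 3 exactly.

3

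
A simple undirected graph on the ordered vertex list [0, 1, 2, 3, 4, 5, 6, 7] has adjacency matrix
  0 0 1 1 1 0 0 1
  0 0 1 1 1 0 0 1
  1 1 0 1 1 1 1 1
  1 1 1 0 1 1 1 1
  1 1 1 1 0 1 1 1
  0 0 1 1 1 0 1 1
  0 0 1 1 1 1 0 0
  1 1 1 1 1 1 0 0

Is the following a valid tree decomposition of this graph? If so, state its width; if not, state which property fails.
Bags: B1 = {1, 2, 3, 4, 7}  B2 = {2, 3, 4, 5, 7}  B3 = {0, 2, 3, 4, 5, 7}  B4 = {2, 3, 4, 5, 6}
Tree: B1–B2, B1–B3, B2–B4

A tree decomposition must satisfy three properties: every vertex lies in some bag; for every edge, both endpoints lie together in some bag; and for every vertex, the bags containing it form a connected subtree. Here bags containing vertex 5 are not connected in the tree, so the decomposition is invalid.

No — bags containing vertex 5 are not connected in the tree.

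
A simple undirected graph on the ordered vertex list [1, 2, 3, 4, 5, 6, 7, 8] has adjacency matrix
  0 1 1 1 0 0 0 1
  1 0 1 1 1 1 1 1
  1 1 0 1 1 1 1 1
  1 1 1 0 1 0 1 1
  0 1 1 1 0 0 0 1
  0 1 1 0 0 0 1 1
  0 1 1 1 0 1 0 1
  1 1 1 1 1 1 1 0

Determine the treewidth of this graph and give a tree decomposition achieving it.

The largest bag has 5 vertices, giving width 4; this decomposition certifies tw(G) ≤ 4. For the lower bound, the 5 vertices {1, 2, 3, 4, 8} are pairwise adjacent, and any tree decomposition puts a clique entirely inside one bag — forcing width ≥ 4. Combining the bounds, tw(G) = 4.

Treewidth 4.
Bags: B1 = {1, 2, 3, 4, 8}  B2 = {2, 3, 4, 7, 8}  B3 = {2, 3, 6, 7, 8}  B4 = {2, 3, 4, 5, 8}
Tree: B1–B2, B2–B3, B2–B4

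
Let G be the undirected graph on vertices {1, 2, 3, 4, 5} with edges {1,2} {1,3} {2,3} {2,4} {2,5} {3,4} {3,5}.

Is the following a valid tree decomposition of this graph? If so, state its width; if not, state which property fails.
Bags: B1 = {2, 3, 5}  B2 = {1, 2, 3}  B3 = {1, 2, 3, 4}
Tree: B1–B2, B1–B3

No — bags containing vertex 1 are not connected in the tree.

A tree decomposition must satisfy three properties: every vertex lies in some bag; for every edge, both endpoints lie together in some bag; and for every vertex, the bags containing it form a connected subtree. Here bags containing vertex 1 are not connected in the tree, so the decomposition is invalid.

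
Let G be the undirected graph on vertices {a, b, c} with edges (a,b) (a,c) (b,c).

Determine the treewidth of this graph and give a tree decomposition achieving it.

Treewidth 2.
One such decomposition:
Bags: B1 = {a, b, c}
Tree: (single bag)

With just one bag of size 3, the width is 3 − 1 = 2, so tw(G) ≤ 2. On the other hand G contains the 3-clique {a, b, c}. A clique must lie in a single bag of any decomposition, so no decomposition can have width below 2. Hence tw(G) = 2 exactly.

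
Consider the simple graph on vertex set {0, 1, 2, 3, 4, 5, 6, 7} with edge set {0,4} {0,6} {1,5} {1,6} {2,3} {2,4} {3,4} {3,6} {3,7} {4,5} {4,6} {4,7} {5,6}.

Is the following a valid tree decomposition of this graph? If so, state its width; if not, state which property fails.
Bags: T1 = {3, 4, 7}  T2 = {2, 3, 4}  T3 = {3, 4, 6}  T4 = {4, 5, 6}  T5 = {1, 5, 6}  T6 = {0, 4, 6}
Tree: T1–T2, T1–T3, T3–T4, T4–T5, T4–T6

Checking the three conditions: (i) the bags cover all of {0, 1, 2, 3, 4, 5, 6, 7}; (ii) for each edge, some bag contains both endpoints; (iii) the bags containing any fixed vertex form a subtree. All hold, so the decomposition is valid with width 3 − 1 = 2.

Yes; width 2.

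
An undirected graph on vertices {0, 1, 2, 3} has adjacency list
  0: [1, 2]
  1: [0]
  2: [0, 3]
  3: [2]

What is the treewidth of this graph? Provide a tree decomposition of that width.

Treewidth 1.
One optimal decomposition is:
Bags: B1 = {0, 1}  B2 = {0, 2}  B3 = {2, 3}
Tree: B1–B2, B2–B3

Every bag has size at most 2, so the width is 2 − 1 = 1 and tw(G) ≤ 1. Any graph with an edge has treewidth ≥ 1, and G has the edge 1–0. Therefore the treewidth is 1.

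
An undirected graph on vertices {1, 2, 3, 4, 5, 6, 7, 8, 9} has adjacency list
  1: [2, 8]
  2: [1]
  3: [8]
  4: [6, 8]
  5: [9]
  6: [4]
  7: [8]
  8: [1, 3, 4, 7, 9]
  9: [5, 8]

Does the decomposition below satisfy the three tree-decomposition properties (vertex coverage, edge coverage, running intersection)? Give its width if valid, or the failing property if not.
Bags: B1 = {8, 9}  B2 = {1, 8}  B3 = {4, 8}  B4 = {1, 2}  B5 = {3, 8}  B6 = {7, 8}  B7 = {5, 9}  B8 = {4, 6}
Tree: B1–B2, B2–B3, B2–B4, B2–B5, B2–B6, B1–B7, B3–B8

Yes; width 1.

Every vertex of G appears in some bag (union = {1, 2, 3, 4, 5, 6, 7, 8, 9}); every edge is covered by a bag; and for each vertex v the set of bags containing v is connected in the bag tree. The decomposition is therefore valid. The largest bag has 2 vertices, so the width is 1.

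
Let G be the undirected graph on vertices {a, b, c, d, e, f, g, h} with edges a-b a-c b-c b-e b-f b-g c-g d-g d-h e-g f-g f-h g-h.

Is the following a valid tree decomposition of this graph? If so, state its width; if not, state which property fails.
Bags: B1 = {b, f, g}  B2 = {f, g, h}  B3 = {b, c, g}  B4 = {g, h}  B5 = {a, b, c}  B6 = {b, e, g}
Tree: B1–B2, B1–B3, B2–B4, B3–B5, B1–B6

A tree decomposition must satisfy three properties: every vertex lies in some bag; for every edge, both endpoints lie together in some bag; and for every vertex, the bags containing it form a connected subtree. Here vertex d appears in no bag, so the decomposition is invalid.

No — vertex d appears in no bag.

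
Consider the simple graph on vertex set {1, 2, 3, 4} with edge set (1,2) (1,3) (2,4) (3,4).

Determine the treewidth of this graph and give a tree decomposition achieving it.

Treewidth 2.
One optimal decomposition is:
Bags: B1 = {1, 2, 4}  B2 = {1, 3, 4}
Tree: B1–B2

Each bag holds 3 vertices, so the decomposition has width 2, which upper-bounds the treewidth. Since 1–2–4–3–1 is a cycle in G, G is not acyclic. Forests are exactly the graphs of treewidth ≤ 1, so tw(G) ≥ 2. Combining the bounds, tw(G) = 2.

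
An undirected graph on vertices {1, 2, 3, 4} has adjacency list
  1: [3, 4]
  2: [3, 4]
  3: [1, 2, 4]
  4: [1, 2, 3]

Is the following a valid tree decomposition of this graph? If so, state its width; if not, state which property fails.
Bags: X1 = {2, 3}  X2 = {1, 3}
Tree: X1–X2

No — vertex 4 appears in no bag.

A tree decomposition must satisfy three properties: every vertex lies in some bag; for every edge, both endpoints lie together in some bag; and for every vertex, the bags containing it form a connected subtree. Here vertex 4 appears in no bag, so the decomposition is invalid.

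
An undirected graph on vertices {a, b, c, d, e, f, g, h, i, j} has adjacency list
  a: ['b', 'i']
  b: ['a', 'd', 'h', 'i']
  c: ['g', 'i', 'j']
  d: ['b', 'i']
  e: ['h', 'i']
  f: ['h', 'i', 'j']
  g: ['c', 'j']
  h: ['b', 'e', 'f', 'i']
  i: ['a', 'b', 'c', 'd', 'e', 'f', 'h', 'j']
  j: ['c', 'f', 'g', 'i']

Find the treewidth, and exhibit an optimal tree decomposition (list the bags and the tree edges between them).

The largest bag has 3 vertices, giving width 2; this decomposition certifies tw(G) ≤ 2. Conversely, {c, g, j} is a clique of size 3, and the vertices of any clique must share a bag in every tree decomposition; so some bag has ≥ 3 vertices and tw(G) ≥ 2. The upper and lower bounds meet at 2, so that is the treewidth.

Treewidth 2.
One optimal decomposition is:
Bags: B1 = {f, i, j}  B2 = {c, i, j}  B3 = {f, h, i}  B4 = {b, h, i}  B5 = {b, d, i}  B6 = {a, b, i}  B7 = {e, h, i}  B8 = {c, g, j}
Tree: B1–B2, B1–B3, B3–B4, B4–B5, B4–B6, B3–B7, B2–B8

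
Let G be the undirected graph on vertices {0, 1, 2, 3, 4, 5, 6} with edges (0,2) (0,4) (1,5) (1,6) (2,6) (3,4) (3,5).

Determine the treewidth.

2

A width-2 tree decomposition is:
Bags: B1 = {1, 5, 6}  B2 = {2, 5, 6}  B3 = {0, 2, 5}  B4 = {0, 4, 5}  B5 = {3, 4, 5}
Tree: B1–B2, B2–B3, B3–B4, B4–B5
Every bag has size at most 3, so the width is 3 − 1 = 2 and tw(G) ≤ 2. The edges 5–1–6–2–0–4–3–5 form a cycle, so G is not a tree and its treewidth is at least 2. Therefore the treewidth is 2.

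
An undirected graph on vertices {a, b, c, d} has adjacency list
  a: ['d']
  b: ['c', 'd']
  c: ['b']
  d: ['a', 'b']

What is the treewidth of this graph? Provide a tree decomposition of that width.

The largest bag has 2 vertices, giving width 1; this decomposition certifies tw(G) ≤ 1. Any graph with an edge has treewidth ≥ 1, and G has the edge b–c. Therefore the treewidth is 1.

Treewidth 1.
Bags: B1 = {b, c}  B2 = {b, d}  B3 = {a, d}
Tree: B1–B2, B2–B3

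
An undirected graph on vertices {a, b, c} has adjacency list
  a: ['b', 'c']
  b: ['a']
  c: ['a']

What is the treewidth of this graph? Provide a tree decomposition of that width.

Every bag has size at most 2, so the width is 2 − 1 = 1 and tw(G) ≤ 1. Since G has at least one edge (e.g. b–a), it is not an edgeless graph, so tw(G) ≥ 1. Hence tw(G) = 1 exactly.

Treewidth 1.
Bags: B1 = {a, b}  B2 = {a, c}
Tree: B1–B2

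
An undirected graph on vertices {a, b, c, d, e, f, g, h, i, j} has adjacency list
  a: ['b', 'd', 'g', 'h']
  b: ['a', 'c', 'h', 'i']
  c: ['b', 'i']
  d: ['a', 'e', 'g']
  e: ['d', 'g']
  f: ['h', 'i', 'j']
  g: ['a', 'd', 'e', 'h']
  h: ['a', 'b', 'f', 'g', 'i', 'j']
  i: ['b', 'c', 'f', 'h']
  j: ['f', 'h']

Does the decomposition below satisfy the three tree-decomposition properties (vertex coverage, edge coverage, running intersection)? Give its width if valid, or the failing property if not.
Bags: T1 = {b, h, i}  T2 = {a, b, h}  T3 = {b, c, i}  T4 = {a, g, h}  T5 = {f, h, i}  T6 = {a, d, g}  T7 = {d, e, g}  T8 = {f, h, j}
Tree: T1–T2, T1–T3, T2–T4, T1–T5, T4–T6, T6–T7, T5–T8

Yes; width 2.

Checking the three conditions: (i) the bags cover all of {a, b, c, d, e, f, g, h, i, j}; (ii) for each edge, some bag contains both endpoints; (iii) the bags containing any fixed vertex form a subtree. All hold, so the decomposition is valid with width 3 − 1 = 2.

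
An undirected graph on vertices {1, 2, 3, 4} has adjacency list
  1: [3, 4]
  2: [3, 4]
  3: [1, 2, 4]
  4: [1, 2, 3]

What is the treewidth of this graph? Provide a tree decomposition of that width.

The largest bag has 3 vertices, giving width 2; this decomposition certifies tw(G) ≤ 2. For the lower bound, the 3 vertices {1, 3, 4} are pairwise adjacent, and any tree decomposition puts a clique entirely inside one bag — forcing width ≥ 2. The upper and lower bounds meet at 2, so that is the treewidth.

Treewidth 2.
One optimal decomposition is:
Bags: B1 = {1, 3, 4}  B2 = {2, 3, 4}
Tree: B1–B2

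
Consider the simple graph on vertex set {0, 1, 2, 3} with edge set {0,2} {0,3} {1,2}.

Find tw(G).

1

A width-1 tree decomposition is:
Bags: B1 = {0, 3}  B2 = {0, 2}  B3 = {1, 2}
Tree: B1–B2, B2–B3
Every bag has size at most 2, so the width is 2 − 1 = 1 and tw(G) ≤ 1. G has an edge, so its treewidth is at least 1. The upper and lower bounds meet at 1, so that is the treewidth.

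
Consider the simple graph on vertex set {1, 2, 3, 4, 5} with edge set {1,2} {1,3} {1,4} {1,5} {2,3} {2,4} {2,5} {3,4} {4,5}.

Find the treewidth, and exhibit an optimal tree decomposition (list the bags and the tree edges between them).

The largest bag has 4 vertices, giving width 3; this decomposition certifies tw(G) ≤ 3. Conversely, {1, 2, 3, 4} is a clique of size 4, and the vertices of any clique must share a bag in every tree decomposition; so some bag has ≥ 4 vertices and tw(G) ≥ 3. Combining the bounds, tw(G) = 3.

Treewidth 3.
One such decomposition:
Bags: B1 = {1, 2, 3, 4}  B2 = {1, 2, 4, 5}
Tree: B1–B2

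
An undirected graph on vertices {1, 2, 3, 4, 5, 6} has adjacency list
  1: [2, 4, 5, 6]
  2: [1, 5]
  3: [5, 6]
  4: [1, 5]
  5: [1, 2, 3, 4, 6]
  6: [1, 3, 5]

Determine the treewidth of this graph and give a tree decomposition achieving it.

Treewidth 2.
Bags: B1 = {1, 2, 5}  B2 = {1, 5, 6}  B3 = {1, 4, 5}  B4 = {3, 5, 6}
Tree: B1–B2, B2–B3, B2–B4

Every bag has size at most 3, so the width is 3 − 1 = 2 and tw(G) ≤ 2. Conversely, {1, 2, 5} is a clique of size 3, and the vertices of any clique must share a bag in every tree decomposition; so some bag has ≥ 3 vertices and tw(G) ≥ 2. Combining the bounds, tw(G) = 2.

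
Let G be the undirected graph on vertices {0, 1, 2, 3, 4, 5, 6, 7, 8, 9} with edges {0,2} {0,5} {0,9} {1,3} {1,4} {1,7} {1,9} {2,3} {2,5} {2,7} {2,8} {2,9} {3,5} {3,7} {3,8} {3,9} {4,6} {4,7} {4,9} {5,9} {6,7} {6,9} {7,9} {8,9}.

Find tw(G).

A width-3 tree decomposition is:
Bags: B1 = {2, 3, 5, 9}  B2 = {2, 3, 7, 9}  B3 = {1, 3, 7, 9}  B4 = {1, 4, 7, 9}  B5 = {0, 2, 5, 9}  B6 = {2, 3, 8, 9}  B7 = {4, 6, 7, 9}
Tree: B1–B2, B2–B3, B3–B4, B1–B5, B2–B6, B4–B7
Every bag has size at most 4, so the width is 4 − 1 = 3 and tw(G) ≤ 3. For the lower bound, the 4 vertices {1, 3, 7, 9} are pairwise adjacent, and any tree decomposition puts a clique entirely inside one bag — forcing width ≥ 3. Therefore the treewidth is 3.

3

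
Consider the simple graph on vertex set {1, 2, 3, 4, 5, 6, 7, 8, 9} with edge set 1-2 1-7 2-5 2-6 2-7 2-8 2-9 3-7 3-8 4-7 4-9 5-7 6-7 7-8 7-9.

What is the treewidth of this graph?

2

A width-2 tree decomposition is:
Bags: B1 = {1, 2, 7}  B2 = {2, 7, 9}  B3 = {2, 6, 7}  B4 = {2, 5, 7}  B5 = {4, 7, 9}  B6 = {2, 7, 8}  B7 = {3, 7, 8}
Tree: B1–B2, B1–B3, B2–B4, B2–B5, B3–B6, B6–B7
Each bag holds 3 vertices, so the decomposition has width 2, which upper-bounds the treewidth. On the other hand G contains the 3-clique {1, 2, 7}. A clique must lie in a single bag of any decomposition, so no decomposition can have width below 2. Hence tw(G) = 2 exactly.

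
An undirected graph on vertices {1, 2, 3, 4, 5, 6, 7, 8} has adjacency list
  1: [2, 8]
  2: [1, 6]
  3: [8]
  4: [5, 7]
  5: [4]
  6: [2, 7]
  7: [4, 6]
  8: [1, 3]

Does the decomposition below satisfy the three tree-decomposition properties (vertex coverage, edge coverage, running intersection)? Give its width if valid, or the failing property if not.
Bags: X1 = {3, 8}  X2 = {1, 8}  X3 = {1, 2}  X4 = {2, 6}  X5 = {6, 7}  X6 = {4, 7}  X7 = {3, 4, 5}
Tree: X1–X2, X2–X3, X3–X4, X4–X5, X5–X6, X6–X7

No — bags containing vertex 3 are not connected in the tree.

A tree decomposition must satisfy three properties: every vertex lies in some bag; for every edge, both endpoints lie together in some bag; and for every vertex, the bags containing it form a connected subtree. Here bags containing vertex 3 are not connected in the tree, so the decomposition is invalid.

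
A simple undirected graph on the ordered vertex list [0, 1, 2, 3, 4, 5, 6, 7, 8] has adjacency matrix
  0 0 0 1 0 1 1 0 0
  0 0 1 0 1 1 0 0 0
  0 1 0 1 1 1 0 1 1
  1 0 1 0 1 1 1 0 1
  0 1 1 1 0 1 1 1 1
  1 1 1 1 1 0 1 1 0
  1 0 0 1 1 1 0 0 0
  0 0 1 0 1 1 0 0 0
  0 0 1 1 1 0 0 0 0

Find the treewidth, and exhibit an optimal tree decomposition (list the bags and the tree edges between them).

The largest bag has 4 vertices, giving width 3; this decomposition certifies tw(G) ≤ 3. On the other hand G contains the 4-clique {0, 3, 5, 6}. A clique must lie in a single bag of any decomposition, so no decomposition can have width below 3. The upper and lower bounds meet at 3, so that is the treewidth.

Treewidth 3.
One optimal decomposition is:
Bags: B1 = {1, 2, 4, 5}  B2 = {2, 3, 4, 5}  B3 = {3, 4, 5, 6}  B4 = {2, 3, 4, 8}  B5 = {0, 3, 5, 6}  B6 = {2, 4, 5, 7}
Tree: B1–B2, B2–B3, B2–B4, B3–B5, B2–B6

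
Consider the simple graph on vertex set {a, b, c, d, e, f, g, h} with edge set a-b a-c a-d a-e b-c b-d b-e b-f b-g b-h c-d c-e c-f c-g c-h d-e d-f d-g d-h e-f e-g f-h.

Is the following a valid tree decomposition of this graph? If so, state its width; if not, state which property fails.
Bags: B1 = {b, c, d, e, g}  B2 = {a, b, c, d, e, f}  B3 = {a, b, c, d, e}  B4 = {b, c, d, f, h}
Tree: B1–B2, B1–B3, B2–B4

A tree decomposition must satisfy three properties: every vertex lies in some bag; for every edge, both endpoints lie together in some bag; and for every vertex, the bags containing it form a connected subtree. Here bags containing vertex a are not connected in the tree, so the decomposition is invalid.

No — bags containing vertex a are not connected in the tree.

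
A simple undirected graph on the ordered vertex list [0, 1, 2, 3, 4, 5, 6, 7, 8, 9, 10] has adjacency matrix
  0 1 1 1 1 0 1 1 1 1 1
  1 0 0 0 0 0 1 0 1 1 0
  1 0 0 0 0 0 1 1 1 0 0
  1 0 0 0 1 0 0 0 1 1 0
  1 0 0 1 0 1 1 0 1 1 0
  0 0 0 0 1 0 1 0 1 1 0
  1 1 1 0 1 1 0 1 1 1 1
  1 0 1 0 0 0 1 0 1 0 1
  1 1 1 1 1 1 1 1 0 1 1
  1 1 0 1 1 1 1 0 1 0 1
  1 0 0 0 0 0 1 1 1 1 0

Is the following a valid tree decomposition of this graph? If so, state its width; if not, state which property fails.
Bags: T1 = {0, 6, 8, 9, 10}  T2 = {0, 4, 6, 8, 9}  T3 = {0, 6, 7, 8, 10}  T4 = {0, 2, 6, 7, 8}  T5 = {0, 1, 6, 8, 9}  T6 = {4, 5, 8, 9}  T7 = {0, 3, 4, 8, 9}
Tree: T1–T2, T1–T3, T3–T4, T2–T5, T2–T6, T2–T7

No — edge (6,5) lies in no bag.

A tree decomposition must satisfy three properties: every vertex lies in some bag; for every edge, both endpoints lie together in some bag; and for every vertex, the bags containing it form a connected subtree. Here edge (6,5) lies in no bag, so the decomposition is invalid.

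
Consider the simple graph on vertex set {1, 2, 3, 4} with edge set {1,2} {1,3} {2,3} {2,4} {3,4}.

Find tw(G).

2

A width-2 tree decomposition is:
Bags: B1 = {2, 3, 4}  B2 = {1, 2, 3}
Tree: B1–B2
Every bag has size at most 3, so the width is 3 − 1 = 2 and tw(G) ≤ 2. For the lower bound, the 3 vertices {1, 2, 3} are pairwise adjacent, and any tree decomposition puts a clique entirely inside one bag — forcing width ≥ 2. Hence tw(G) = 2 exactly.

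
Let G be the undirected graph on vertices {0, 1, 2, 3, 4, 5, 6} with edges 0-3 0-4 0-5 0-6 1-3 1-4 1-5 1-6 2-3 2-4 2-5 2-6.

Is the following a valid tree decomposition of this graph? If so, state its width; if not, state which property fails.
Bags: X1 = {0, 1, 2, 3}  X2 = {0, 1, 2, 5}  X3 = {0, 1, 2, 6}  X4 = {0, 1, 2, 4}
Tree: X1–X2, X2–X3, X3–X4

Vertex coverage: the bags together contain {0, 1, 2, 3, 4, 5, 6}, the full vertex set. Edge coverage: each edge of G has both endpoints in at least one bag. Running intersection: for every vertex, the bags containing it form a connected subtree. All three properties hold, so this is a valid tree decomposition of width max|bag| − 1 = 3, and hence tw(G) ≤ 3.

Yes; width 3.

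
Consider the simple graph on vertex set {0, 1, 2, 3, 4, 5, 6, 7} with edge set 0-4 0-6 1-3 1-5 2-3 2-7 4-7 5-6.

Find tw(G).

2

A width-2 tree decomposition is:
Bags: B1 = {1, 5, 6}  B2 = {0, 1, 6}  B3 = {0, 1, 4}  B4 = {1, 4, 7}  B5 = {1, 2, 7}  B6 = {1, 2, 3}
Tree: B1–B2, B2–B3, B3–B4, B4–B5, B5–B6
The largest bag has 3 vertices, giving width 2; this decomposition certifies tw(G) ≤ 2. For the lower bound, G contains the cycle 1–5–6–0–4–7–2–3–1, so G is not a forest; only forests have treewidth ≤ 1, hence tw(G) ≥ 2. The upper and lower bounds meet at 2, so that is the treewidth.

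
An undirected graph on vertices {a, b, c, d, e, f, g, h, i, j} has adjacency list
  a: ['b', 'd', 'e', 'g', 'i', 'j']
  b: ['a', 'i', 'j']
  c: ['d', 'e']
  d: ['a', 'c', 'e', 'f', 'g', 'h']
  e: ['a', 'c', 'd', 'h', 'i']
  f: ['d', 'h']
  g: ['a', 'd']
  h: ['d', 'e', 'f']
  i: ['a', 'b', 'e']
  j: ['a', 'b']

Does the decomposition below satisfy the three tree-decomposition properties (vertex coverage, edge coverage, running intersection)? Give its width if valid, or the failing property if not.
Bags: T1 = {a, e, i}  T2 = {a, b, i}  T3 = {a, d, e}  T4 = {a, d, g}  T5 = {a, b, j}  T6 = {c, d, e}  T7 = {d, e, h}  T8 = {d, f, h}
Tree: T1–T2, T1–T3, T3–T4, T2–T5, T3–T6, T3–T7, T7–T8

Vertex coverage: the bags together contain {a, b, c, d, e, f, g, h, i, j}, the full vertex set. Edge coverage: each edge of G has both endpoints in at least one bag. Running intersection: for every vertex, the bags containing it form a connected subtree. All three properties hold, so this is a valid tree decomposition of width max|bag| − 1 = 2, and hence tw(G) ≤ 2.

Yes; width 2.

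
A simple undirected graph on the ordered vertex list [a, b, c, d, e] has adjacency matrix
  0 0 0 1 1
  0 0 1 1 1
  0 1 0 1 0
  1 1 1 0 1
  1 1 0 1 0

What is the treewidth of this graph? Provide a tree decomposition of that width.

Treewidth 2.
Bags: B1 = {b, d, e}  B2 = {a, d, e}  B3 = {b, c, d}
Tree: B1–B2, B1–B3

Each bag holds 3 vertices, so the decomposition has width 2, which upper-bounds the treewidth. On the other hand G contains the 3-clique {a, d, e}. A clique must lie in a single bag of any decomposition, so no decomposition can have width below 2. Therefore the treewidth is 2.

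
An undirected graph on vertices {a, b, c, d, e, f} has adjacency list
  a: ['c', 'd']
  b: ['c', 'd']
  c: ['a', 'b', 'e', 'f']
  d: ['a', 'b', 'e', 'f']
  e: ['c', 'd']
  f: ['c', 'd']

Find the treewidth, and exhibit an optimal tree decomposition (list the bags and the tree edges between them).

Every bag has size at most 3, so the width is 3 − 1 = 2 and tw(G) ≤ 2. The edges e–d–f–c–e form a cycle, so G is not a tree and its treewidth is at least 2. Therefore the treewidth is 2.

Treewidth 2.
One such decomposition:
Bags: B1 = {c, d, e}  B2 = {c, d, f}  B3 = {b, c, d}  B4 = {a, c, d}
Tree: B1–B2, B2–B3, B3–B4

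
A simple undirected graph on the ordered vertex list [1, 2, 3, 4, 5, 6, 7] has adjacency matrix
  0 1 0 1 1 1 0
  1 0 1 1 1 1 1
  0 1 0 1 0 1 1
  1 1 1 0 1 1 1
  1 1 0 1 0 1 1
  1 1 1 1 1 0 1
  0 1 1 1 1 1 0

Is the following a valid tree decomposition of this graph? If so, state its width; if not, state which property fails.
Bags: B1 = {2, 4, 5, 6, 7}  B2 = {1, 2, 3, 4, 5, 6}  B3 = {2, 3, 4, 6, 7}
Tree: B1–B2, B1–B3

A tree decomposition must satisfy three properties: every vertex lies in some bag; for every edge, both endpoints lie together in some bag; and for every vertex, the bags containing it form a connected subtree. Here bags containing vertex 3 are not connected in the tree, so the decomposition is invalid.

No — bags containing vertex 3 are not connected in the tree.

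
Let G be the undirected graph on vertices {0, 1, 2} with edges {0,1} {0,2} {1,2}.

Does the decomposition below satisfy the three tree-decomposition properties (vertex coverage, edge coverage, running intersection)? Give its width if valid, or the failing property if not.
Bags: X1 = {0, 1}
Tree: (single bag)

A tree decomposition must satisfy three properties: every vertex lies in some bag; for every edge, both endpoints lie together in some bag; and for every vertex, the bags containing it form a connected subtree. Here vertex 2 appears in no bag, so the decomposition is invalid.

No — vertex 2 appears in no bag.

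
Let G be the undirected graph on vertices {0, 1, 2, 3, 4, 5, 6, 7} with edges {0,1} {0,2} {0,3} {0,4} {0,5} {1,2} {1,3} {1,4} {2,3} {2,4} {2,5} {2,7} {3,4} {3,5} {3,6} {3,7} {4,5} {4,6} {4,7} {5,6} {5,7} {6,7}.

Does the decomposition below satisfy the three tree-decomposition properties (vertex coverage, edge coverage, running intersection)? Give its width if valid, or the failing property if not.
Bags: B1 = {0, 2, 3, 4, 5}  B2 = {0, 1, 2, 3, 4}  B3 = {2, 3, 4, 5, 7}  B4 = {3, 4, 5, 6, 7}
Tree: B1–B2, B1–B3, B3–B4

Yes; width 4.

Vertex coverage: the bags together contain {0, 1, 2, 3, 4, 5, 6, 7}, the full vertex set. Edge coverage: each edge of G has both endpoints in at least one bag. Running intersection: for every vertex, the bags containing it form a connected subtree. All three properties hold, so this is a valid tree decomposition of width max|bag| − 1 = 4, and hence tw(G) ≤ 4.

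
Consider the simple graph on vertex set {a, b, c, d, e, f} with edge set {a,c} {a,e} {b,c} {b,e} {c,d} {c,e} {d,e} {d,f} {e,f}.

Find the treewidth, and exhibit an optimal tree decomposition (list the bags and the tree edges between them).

Treewidth 2.
Bags: B1 = {b, c, e}  B2 = {a, c, e}  B3 = {c, d, e}  B4 = {d, e, f}
Tree: B1–B2, B1–B3, B3–B4

Each bag holds 3 vertices, so the decomposition has width 2, which upper-bounds the treewidth. Conversely, {c, d, e} is a clique of size 3, and the vertices of any clique must share a bag in every tree decomposition; so some bag has ≥ 3 vertices and tw(G) ≥ 2. Therefore the treewidth is 2.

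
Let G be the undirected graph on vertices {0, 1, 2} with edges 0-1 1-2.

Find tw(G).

A width-1 tree decomposition is:
Bags: B1 = {1, 2}  B2 = {0, 1}
Tree: B1–B2
The largest bag has 2 vertices, giving width 1; this decomposition certifies tw(G) ≤ 1. G has an edge, so its treewidth is at least 1. Hence tw(G) = 1 exactly.

1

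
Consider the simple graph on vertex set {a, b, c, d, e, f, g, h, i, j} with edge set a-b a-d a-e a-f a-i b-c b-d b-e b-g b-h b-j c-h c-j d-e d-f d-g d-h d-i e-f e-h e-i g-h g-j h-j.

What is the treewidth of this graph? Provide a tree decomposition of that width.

Treewidth 3.
Bags: B1 = {b, d, g, h}  B2 = {b, d, e, h}  B3 = {b, g, h, j}  B4 = {a, b, d, e}  B5 = {a, d, e, i}  B6 = {a, d, e, f}  B7 = {b, c, h, j}
Tree: B1–B2, B1–B3, B2–B4, B4–B5, B5–B6, B3–B7

Each bag holds 4 vertices, so the decomposition has width 3, which upper-bounds the treewidth. For the lower bound, the 4 vertices {b, d, g, h} are pairwise adjacent, and any tree decomposition puts a clique entirely inside one bag — forcing width ≥ 3. Hence tw(G) = 3 exactly.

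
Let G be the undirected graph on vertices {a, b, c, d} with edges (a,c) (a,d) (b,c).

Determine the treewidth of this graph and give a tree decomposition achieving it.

Every bag has size at most 2, so the width is 2 − 1 = 1 and tw(G) ≤ 1. G has an edge, so its treewidth is at least 1. The upper and lower bounds meet at 1, so that is the treewidth.

Treewidth 1.
One optimal decomposition is:
Bags: B1 = {a, c}  B2 = {a, d}  B3 = {b, c}
Tree: B1–B2, B1–B3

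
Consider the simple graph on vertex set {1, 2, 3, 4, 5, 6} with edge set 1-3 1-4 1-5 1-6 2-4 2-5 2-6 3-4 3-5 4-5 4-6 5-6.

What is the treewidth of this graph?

3

A width-3 tree decomposition is:
Bags: B1 = {1, 4, 5, 6}  B2 = {1, 3, 4, 5}  B3 = {2, 4, 5, 6}
Tree: B1–B2, B1–B3
The largest bag has 4 vertices, giving width 3; this decomposition certifies tw(G) ≤ 3. Conversely, {1, 3, 4, 5} is a clique of size 4, and the vertices of any clique must share a bag in every tree decomposition; so some bag has ≥ 4 vertices and tw(G) ≥ 3. Hence tw(G) = 3 exactly.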